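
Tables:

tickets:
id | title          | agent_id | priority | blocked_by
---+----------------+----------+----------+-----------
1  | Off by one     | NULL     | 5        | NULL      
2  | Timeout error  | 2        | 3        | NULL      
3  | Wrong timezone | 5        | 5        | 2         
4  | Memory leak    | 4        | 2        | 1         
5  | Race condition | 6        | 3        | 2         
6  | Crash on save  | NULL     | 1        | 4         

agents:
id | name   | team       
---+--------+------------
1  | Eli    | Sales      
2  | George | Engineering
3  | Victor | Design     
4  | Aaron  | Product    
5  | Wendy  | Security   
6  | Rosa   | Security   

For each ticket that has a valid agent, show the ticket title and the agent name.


INNER JOIN keeps only tickets rows whose agent_id matches an id in agents. Walk through each ticket:
  - ticket 1 (Off by one): agent_id=NULL, no match -> dropped
  - ticket 2 (Timeout error): agent_id=2 -> matches George
  - ticket 3 (Wrong timezone): agent_id=5 -> matches Wendy
  - ticket 4 (Memory leak): agent_id=4 -> matches Aaron
  - ticket 5 (Race condition): agent_id=6 -> matches Rosa
  - ticket 6 (Crash on save): agent_id=NULL, no match -> dropped
So 2 of 6 rows are dropped.

SQL:
SELECT a.title, b.name AS agent
FROM tickets a
INNER JOIN agents b ON a.agent_id = b.id

Result:
title          | agent 
---------------+-------
Timeout error  | George
Wrong timezone | Wendy 
Memory leak    | Aaron 
Race condition | Rosa  


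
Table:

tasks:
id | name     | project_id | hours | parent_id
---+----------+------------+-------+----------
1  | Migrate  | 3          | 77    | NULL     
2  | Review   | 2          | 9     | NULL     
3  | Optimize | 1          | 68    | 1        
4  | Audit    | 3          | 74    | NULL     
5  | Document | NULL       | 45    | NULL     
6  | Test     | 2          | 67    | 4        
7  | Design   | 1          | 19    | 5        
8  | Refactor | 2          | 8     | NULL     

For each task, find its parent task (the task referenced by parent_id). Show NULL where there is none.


This is a self-join: tasks is joined to a second copy of itself, matching each row's parent_id to another row's id. Use LEFT JOIN so rows with parent_id=NULL are kept.
  - task 1 (Migrate): parent_id=NULL -> NULL
  - task 2 (Review): parent_id=NULL -> NULL
  - task 3 (Optimize): parent_id=1 -> Migrate
  - task 4 (Audit): parent_id=NULL -> NULL
  - task 5 (Document): parent_id=NULL -> NULL
  - task 6 (Test): parent_id=4 -> Audit
  - task 7 (Design): parent_id=5 -> Document
  - task 8 (Refactor): parent_id=NULL -> NULL

SQL:
SELECT a.name AS item, b.name AS parent
FROM tasks a
LEFT JOIN tasks b ON a.parent_id = b.id

Result:
item     | parent  
---------+---------
Migrate  | NULL    
Review   | NULL    
Optimize | Migrate 
Audit    | NULL    
Document | NULL    
Test     | Audit   
Design   | Document
Refactor | NULL    


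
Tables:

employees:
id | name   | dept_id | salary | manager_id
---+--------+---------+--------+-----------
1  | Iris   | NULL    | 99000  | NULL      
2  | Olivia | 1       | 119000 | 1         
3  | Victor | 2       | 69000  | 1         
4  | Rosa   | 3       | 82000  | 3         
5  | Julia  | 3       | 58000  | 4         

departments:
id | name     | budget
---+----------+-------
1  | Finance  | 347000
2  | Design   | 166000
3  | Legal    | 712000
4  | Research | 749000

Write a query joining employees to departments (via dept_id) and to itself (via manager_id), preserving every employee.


Two LEFT JOINs from the same base table employees: one to departments via dept_id, one to employees itself via manager_id. Both are LEFT so every employee is preserved.
Match against departments:
  - employee 1 (Iris): dept_id=NULL, no match -> kept with NULL
  - employee 2 (Olivia): dept_id=1 -> matches Finance
  - employee 3 (Victor): dept_id=2 -> matches Design
  - employee 4 (Rosa): dept_id=3 -> matches Legal
  - employee 5 (Julia): dept_id=3 -> matches Legal
Match against employees (self):
  - employee 1 (Iris): manager_id=NULL -> NULL
  - employee 2 (Olivia): manager_id=1 -> Iris
  - employee 3 (Victor): manager_id=1 -> Iris
  - employee 4 (Rosa): manager_id=3 -> Victor
  - employee 5 (Julia): manager_id=4 -> Rosa

SQL:
SELECT a.name, b.name AS department, c.name AS manager
FROM employees a
LEFT JOIN departments b ON a.dept_id = b.id
LEFT JOIN employees c ON a.manager_id = c.id

Result:
name   | department | manager
-------+------------+--------
Iris   | NULL       | NULL   
Olivia | Finance    | Iris   
Victor | Design     | Iris   
Rosa   | Legal      | Victor 
Julia  | Legal      | Rosa   


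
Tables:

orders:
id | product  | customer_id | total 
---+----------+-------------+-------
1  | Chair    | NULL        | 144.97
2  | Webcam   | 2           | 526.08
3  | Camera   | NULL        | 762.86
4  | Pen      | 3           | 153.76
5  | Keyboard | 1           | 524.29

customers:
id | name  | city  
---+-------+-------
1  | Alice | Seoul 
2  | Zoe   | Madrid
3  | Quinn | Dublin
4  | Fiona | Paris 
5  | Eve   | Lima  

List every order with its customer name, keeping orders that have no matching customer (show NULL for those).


LEFT JOIN keeps every row from orders (the left table); where customer_id has no match in customers, the customer columns become NULL. Walk through each order:
  - order 1 (Chair): customer_id=NULL, no match -> kept with NULL
  - order 2 (Webcam): customer_id=2 -> matches Zoe
  - order 3 (Camera): customer_id=NULL, no match -> kept with NULL
  - order 4 (Pen): customer_id=3 -> matches Quinn
  - order 5 (Keyboard): customer_id=1 -> matches Alice
All 5 rows appear; 2 have NULL customer.

SQL:
SELECT a.product, b.name AS customer
FROM orders a
LEFT JOIN customers b ON a.customer_id = b.id

Result:
product  | customer
---------+---------
Chair    | NULL    
Webcam   | Zoe     
Camera   | NULL    
Pen      | Quinn   
Keyboard | Alice   


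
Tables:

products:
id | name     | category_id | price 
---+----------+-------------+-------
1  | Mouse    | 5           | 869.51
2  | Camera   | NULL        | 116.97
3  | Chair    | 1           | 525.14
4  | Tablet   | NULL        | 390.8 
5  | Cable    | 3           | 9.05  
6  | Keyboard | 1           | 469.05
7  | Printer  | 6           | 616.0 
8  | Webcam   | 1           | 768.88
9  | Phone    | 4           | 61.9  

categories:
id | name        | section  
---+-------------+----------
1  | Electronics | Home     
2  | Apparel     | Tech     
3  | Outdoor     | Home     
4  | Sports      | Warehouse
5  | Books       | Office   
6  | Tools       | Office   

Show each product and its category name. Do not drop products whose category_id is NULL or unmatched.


LEFT JOIN keeps every row from products (the left table); where category_id has no match in categories, the category columns become NULL. Walk through each product:
  - product 1 (Mouse): category_id=5 -> matches Books
  - product 2 (Camera): category_id=NULL, no match -> kept with NULL
  - product 3 (Chair): category_id=1 -> matches Electronics
  - product 4 (Tablet): category_id=NULL, no match -> kept with NULL
  - product 5 (Cable): category_id=3 -> matches Outdoor
  - product 6 (Keyboard): category_id=1 -> matches Electronics
  - product 7 (Printer): category_id=6 -> matches Tools
  - product 8 (Webcam): category_id=1 -> matches Electronics
  - product 9 (Phone): category_id=4 -> matches Sports
All 9 rows appear; 2 have NULL category.

SQL:
SELECT a.name, b.name AS category
FROM products a
LEFT JOIN categories b ON a.category_id = b.id

Result:
name     | category   
---------+------------
Mouse    | Books      
Camera   | NULL       
Chair    | Electronics
Tablet   | NULL       
Cable    | Outdoor    
Keyboard | Electronics
Printer  | Tools      
Webcam   | Electronics
Phone    | Sports     


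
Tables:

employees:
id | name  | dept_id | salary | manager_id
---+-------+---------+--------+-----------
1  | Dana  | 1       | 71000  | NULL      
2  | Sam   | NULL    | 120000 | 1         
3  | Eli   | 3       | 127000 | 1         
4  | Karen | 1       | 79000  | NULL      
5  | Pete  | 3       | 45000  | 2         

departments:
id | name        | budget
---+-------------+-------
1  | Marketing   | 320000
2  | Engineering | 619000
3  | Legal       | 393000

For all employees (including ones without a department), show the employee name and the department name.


LEFT JOIN keeps every row from employees (the left table); where dept_id has no match in departments, the department columns become NULL. Walk through each employee:
  - employee 1 (Dana): dept_id=1 -> matches Marketing
  - employee 2 (Sam): dept_id=NULL, no match -> kept with NULL
  - employee 3 (Eli): dept_id=3 -> matches Legal
  - employee 4 (Karen): dept_id=1 -> matches Marketing
  - employee 5 (Pete): dept_id=3 -> matches Legal
All 5 rows appear; 1 has NULL department.

SQL:
SELECT a.name, b.name AS department
FROM employees a
LEFT JOIN departments b ON a.dept_id = b.id

Result:
name  | department
------+-----------
Dana  | Marketing 
Sam   | NULL      
Eli   | Legal     
Karen | Marketing 
Pete  | Legal     


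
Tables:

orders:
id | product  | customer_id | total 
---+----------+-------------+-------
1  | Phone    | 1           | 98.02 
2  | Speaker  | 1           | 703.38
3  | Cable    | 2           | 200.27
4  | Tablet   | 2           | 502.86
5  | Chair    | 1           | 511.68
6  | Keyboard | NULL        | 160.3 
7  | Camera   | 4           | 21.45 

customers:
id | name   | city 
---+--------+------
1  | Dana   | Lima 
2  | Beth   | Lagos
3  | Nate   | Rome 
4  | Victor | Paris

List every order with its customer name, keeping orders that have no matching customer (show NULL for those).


LEFT JOIN keeps every row from orders (the left table); where customer_id has no match in customers, the customer columns become NULL. Walk through each order:
  - order 1 (Phone): customer_id=1 -> matches Dana
  - order 2 (Speaker): customer_id=1 -> matches Dana
  - order 3 (Cable): customer_id=2 -> matches Beth
  - order 4 (Tablet): customer_id=2 -> matches Beth
  - order 5 (Chair): customer_id=1 -> matches Dana
  - order 6 (Keyboard): customer_id=NULL, no match -> kept with NULL
  - order 7 (Camera): customer_id=4 -> matches Victor
All 7 rows appear; 1 has NULL customer.

SQL:
SELECT a.product, b.name AS customer
FROM orders a
LEFT JOIN customers b ON a.customer_id = b.id

Result:
product  | customer
---------+---------
Phone    | Dana    
Speaker  | Dana    
Cable    | Beth    
Tablet   | Beth    
Chair    | Dana    
Keyboard | NULL    
Camera   | Victor  


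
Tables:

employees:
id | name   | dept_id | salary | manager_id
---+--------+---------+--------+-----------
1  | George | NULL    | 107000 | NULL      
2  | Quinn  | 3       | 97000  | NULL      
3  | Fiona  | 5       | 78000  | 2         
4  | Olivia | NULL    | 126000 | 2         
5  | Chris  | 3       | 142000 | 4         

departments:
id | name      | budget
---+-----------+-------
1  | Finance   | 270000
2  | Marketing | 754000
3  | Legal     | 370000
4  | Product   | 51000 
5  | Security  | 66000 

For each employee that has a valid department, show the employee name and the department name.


INNER JOIN keeps only employees rows whose dept_id matches an id in departments. Walk through each employee:
  - employee 1 (George): dept_id=NULL, no match -> dropped
  - employee 2 (Quinn): dept_id=3 -> matches Legal
  - employee 3 (Fiona): dept_id=5 -> matches Security
  - employee 4 (Olivia): dept_id=NULL, no match -> dropped
  - employee 5 (Chris): dept_id=3 -> matches Legal
So 2 of 5 rows are dropped.

SQL:
SELECT a.name, b.name AS department
FROM employees a
INNER JOIN departments b ON a.dept_id = b.id

Result:
name  | department
------+-----------
Quinn | Legal     
Fiona | Security  
Chris | Legal     


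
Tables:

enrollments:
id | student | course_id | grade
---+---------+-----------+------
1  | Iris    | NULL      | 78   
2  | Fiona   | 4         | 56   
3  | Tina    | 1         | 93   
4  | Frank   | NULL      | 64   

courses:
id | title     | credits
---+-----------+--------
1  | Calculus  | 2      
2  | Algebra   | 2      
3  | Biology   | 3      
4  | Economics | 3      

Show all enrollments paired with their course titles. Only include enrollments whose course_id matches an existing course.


INNER JOIN keeps only enrollments rows whose course_id matches an id in courses. Walk through each enrollment:
  - enrollment 1 (Iris): course_id=NULL, no match -> dropped
  - enrollment 2 (Fiona): course_id=4 -> matches Economics
  - enrollment 3 (Tina): course_id=1 -> matches Calculus
  - enrollment 4 (Frank): course_id=NULL, no match -> dropped
So 2 of 4 rows are dropped.

SQL:
SELECT a.student, b.title AS course
FROM enrollments a
INNER JOIN courses b ON a.course_id = b.id

Result:
student | course   
--------+----------
Fiona   | Economics
Tina    | Calculus 


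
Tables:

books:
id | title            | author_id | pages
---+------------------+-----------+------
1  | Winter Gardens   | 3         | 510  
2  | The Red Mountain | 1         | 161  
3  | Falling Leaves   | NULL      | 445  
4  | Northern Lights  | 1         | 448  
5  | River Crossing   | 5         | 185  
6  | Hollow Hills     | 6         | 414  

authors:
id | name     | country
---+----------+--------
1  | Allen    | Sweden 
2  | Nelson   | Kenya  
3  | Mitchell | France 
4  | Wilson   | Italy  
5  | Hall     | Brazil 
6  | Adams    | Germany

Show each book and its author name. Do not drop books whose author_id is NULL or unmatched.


LEFT JOIN keeps every row from books (the left table); where author_id has no match in authors, the author columns become NULL. Walk through each book:
  - book 1 (Winter Gardens): author_id=3 -> matches Mitchell
  - book 2 (The Red Mountain): author_id=1 -> matches Allen
  - book 3 (Falling Leaves): author_id=NULL, no match -> kept with NULL
  - book 4 (Northern Lights): author_id=1 -> matches Allen
  - book 5 (River Crossing): author_id=5 -> matches Hall
  - book 6 (Hollow Hills): author_id=6 -> matches Adams
All 6 rows appear; 1 has NULL author.

SQL:
SELECT a.title, b.name AS author
FROM books a
LEFT JOIN authors b ON a.author_id = b.id

Result:
title            | author  
-----------------+---------
Winter Gardens   | Mitchell
The Red Mountain | Allen   
Falling Leaves   | NULL    
Northern Lights  | Allen   
River Crossing   | Hall    
Hollow Hills     | Adams   


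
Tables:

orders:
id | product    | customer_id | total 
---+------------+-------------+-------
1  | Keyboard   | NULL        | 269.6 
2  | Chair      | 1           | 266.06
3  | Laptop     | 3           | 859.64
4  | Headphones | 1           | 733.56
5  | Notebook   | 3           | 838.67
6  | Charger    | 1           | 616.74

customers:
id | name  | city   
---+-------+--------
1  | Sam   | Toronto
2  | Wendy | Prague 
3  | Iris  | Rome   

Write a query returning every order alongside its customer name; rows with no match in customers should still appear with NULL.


LEFT JOIN keeps every row from orders (the left table); where customer_id has no match in customers, the customer columns become NULL. Walk through each order:
  - order 1 (Keyboard): customer_id=NULL, no match -> kept with NULL
  - order 2 (Chair): customer_id=1 -> matches Sam
  - order 3 (Laptop): customer_id=3 -> matches Iris
  - order 4 (Headphones): customer_id=1 -> matches Sam
  - order 5 (Notebook): customer_id=3 -> matches Iris
  - order 6 (Charger): customer_id=1 -> matches Sam
All 6 rows appear; 1 has NULL customer.

SQL:
SELECT a.product, b.name AS customer
FROM orders a
LEFT JOIN customers b ON a.customer_id = b.id

Result:
product    | customer
-----------+---------
Keyboard   | NULL    
Chair      | Sam     
Laptop     | Iris    
Headphones | Sam     
Notebook   | Iris    
Charger    | Sam     


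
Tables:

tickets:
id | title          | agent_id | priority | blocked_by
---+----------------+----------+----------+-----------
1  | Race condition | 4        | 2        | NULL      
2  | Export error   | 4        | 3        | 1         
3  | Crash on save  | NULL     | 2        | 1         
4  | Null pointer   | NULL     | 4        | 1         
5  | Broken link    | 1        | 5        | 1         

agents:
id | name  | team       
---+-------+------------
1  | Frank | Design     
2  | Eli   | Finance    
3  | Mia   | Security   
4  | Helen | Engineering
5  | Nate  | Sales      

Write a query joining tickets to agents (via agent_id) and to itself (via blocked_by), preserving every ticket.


Two LEFT JOINs from the same base table tickets: one to agents via agent_id, one to tickets itself via blocked_by. Both are LEFT so every ticket is preserved.
Match against agents:
  - ticket 1 (Race condition): agent_id=4 -> matches Helen
  - ticket 2 (Export error): agent_id=4 -> matches Helen
  - ticket 3 (Crash on save): agent_id=NULL, no match -> kept with NULL
  - ticket 4 (Null pointer): agent_id=NULL, no match -> kept with NULL
  - ticket 5 (Broken link): agent_id=1 -> matches Frank
Match against tickets (self):
  - ticket 1 (Race condition): blocked_by=NULL -> NULL
  - ticket 2 (Export error): blocked_by=1 -> Race condition
  - ticket 3 (Crash on save): blocked_by=1 -> Race condition
  - ticket 4 (Null pointer): blocked_by=1 -> Race condition
  - ticket 5 (Broken link): blocked_by=1 -> Race condition

SQL:
SELECT a.title, b.name AS agent, c.title AS blocked_by
FROM tickets a
LEFT JOIN agents b ON a.agent_id = b.id
LEFT JOIN tickets c ON a.blocked_by = c.id

Result:
title          | agent | blocked_by    
---------------+-------+---------------
Race condition | Helen | NULL          
Export error   | Helen | Race condition
Crash on save  | NULL  | Race condition
Null pointer   | NULL  | Race condition
Broken link    | Frank | Race condition


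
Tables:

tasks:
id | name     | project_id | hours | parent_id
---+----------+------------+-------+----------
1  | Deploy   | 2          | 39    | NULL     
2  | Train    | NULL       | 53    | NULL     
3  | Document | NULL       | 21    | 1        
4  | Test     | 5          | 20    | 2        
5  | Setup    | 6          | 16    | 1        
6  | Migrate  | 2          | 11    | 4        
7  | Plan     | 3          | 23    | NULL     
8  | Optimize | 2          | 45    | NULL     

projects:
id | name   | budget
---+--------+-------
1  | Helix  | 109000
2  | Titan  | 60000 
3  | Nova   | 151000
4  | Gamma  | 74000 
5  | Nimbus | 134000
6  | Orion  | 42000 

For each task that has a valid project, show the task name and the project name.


INNER JOIN keeps only tasks rows whose project_id matches an id in projects. Walk through each task:
  - task 1 (Deploy): project_id=2 -> matches Titan
  - task 2 (Train): project_id=NULL, no match -> dropped
  - task 3 (Document): project_id=NULL, no match -> dropped
  - task 4 (Test): project_id=5 -> matches Nimbus
  - task 5 (Setup): project_id=6 -> matches Orion
  - task 6 (Migrate): project_id=2 -> matches Titan
  - task 7 (Plan): project_id=3 -> matches Nova
  - task 8 (Optimize): project_id=2 -> matches Titan
So 2 of 8 rows are dropped.

SQL:
SELECT a.name, b.name AS project
FROM tasks a
INNER JOIN projects b ON a.project_id = b.id

Result:
name     | project
---------+--------
Deploy   | Titan  
Test     | Nimbus 
Setup    | Orion  
Migrate  | Titan  
Plan     | Nova   
Optimize | Titan  


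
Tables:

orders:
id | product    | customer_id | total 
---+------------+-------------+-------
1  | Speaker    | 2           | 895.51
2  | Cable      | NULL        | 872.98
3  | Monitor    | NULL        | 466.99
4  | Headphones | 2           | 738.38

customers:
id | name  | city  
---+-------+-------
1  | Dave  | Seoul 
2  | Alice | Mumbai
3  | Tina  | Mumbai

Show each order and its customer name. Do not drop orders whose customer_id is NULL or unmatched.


LEFT JOIN keeps every row from orders (the left table); where customer_id has no match in customers, the customer columns become NULL. Walk through each order:
  - order 1 (Speaker): customer_id=2 -> matches Alice
  - order 2 (Cable): customer_id=NULL, no match -> kept with NULL
  - order 3 (Monitor): customer_id=NULL, no match -> kept with NULL
  - order 4 (Headphones): customer_id=2 -> matches Alice
All 4 rows appear; 2 have NULL customer.

SQL:
SELECT a.product, b.name AS customer
FROM orders a
LEFT JOIN customers b ON a.customer_id = b.id

Result:
product    | customer
-----------+---------
Speaker    | Alice   
Cable      | NULL    
Monitor    | NULL    
Headphones | Alice   


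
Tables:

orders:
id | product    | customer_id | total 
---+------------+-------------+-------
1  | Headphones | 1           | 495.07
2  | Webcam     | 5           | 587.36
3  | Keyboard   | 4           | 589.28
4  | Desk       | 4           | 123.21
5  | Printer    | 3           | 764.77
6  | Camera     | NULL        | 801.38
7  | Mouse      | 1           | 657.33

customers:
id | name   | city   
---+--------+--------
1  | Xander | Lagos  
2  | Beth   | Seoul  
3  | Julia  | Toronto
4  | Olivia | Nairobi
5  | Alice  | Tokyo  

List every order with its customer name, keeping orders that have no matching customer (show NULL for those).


LEFT JOIN keeps every row from orders (the left table); where customer_id has no match in customers, the customer columns become NULL. Walk through each order:
  - order 1 (Headphones): customer_id=1 -> matches Xander
  - order 2 (Webcam): customer_id=5 -> matches Alice
  - order 3 (Keyboard): customer_id=4 -> matches Olivia
  - order 4 (Desk): customer_id=4 -> matches Olivia
  - order 5 (Printer): customer_id=3 -> matches Julia
  - order 6 (Camera): customer_id=NULL, no match -> kept with NULL
  - order 7 (Mouse): customer_id=1 -> matches Xander
All 7 rows appear; 1 has NULL customer.

SQL:
SELECT a.product, b.name AS customer
FROM orders a
LEFT JOIN customers b ON a.customer_id = b.id

Result:
product    | customer
-----------+---------
Headphones | Xander  
Webcam     | Alice   
Keyboard   | Olivia  
Desk       | Olivia  
Printer    | Julia   
Camera     | NULL    
Mouse      | Xander  


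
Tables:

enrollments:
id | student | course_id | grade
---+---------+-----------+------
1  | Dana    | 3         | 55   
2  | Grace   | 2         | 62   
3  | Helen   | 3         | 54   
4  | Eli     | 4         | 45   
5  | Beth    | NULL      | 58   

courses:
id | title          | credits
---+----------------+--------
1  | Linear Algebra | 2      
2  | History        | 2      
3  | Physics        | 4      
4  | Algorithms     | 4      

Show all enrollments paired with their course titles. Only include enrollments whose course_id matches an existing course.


INNER JOIN keeps only enrollments rows whose course_id matches an id in courses. Walk through each enrollment:
  - enrollment 1 (Dana): course_id=3 -> matches Physics
  - enrollment 2 (Grace): course_id=2 -> matches History
  - enrollment 3 (Helen): course_id=3 -> matches Physics
  - enrollment 4 (Eli): course_id=4 -> matches Algorithms
  - enrollment 5 (Beth): course_id=NULL, no match -> dropped
So 1 of 5 rows is dropped.

SQL:
SELECT a.student, b.title AS course
FROM enrollments a
INNER JOIN courses b ON a.course_id = b.id

Result:
student | course    
--------+-----------
Dana    | Physics   
Grace   | History   
Helen   | Physics   
Eli     | Algorithms


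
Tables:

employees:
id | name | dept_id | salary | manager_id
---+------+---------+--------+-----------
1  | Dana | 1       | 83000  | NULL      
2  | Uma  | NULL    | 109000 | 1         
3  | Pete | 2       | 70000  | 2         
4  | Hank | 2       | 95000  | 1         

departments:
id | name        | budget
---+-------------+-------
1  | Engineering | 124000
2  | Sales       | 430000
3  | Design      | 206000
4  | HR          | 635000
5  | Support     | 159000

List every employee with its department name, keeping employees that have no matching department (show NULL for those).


LEFT JOIN keeps every row from employees (the left table); where dept_id has no match in departments, the department columns become NULL. Walk through each employee:
  - employee 1 (Dana): dept_id=1 -> matches Engineering
  - employee 2 (Uma): dept_id=NULL, no match -> kept with NULL
  - employee 3 (Pete): dept_id=2 -> matches Sales
  - employee 4 (Hank): dept_id=2 -> matches Sales
All 4 rows appear; 1 has NULL department.

SQL:
SELECT a.name, b.name AS department
FROM employees a
LEFT JOIN departments b ON a.dept_id = b.id

Result:
name | department 
-----+------------
Dana | Engineering
Uma  | NULL       
Pete | Sales      
Hank | Sales      


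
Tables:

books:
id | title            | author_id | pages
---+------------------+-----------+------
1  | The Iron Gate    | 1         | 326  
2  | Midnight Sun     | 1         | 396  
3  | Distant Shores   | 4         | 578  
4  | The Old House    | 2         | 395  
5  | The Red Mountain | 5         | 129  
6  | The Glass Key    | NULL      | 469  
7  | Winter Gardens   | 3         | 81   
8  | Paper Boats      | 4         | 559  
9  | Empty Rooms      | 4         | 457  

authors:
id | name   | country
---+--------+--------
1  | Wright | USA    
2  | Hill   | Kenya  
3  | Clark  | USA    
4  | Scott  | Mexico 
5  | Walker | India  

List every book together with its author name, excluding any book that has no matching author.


INNER JOIN keeps only books rows whose author_id matches an id in authors. Walk through each book:
  - book 1 (The Iron Gate): author_id=1 -> matches Wright
  - book 2 (Midnight Sun): author_id=1 -> matches Wright
  - book 3 (Distant Shores): author_id=4 -> matches Scott
  - book 4 (The Old House): author_id=2 -> matches Hill
  - book 5 (The Red Mountain): author_id=5 -> matches Walker
  - book 6 (The Glass Key): author_id=NULL, no match -> dropped
  - book 7 (Winter Gardens): author_id=3 -> matches Clark
  - book 8 (Paper Boats): author_id=4 -> matches Scott
  - book 9 (Empty Rooms): author_id=4 -> matches Scott
So 1 of 9 rows is dropped.

SQL:
SELECT a.title, b.name AS author
FROM books a
INNER JOIN authors b ON a.author_id = b.id

Result:
title            | author
-----------------+-------
The Iron Gate    | Wright
Midnight Sun     | Wright
Distant Shores   | Scott 
The Old House    | Hill  
The Red Mountain | Walker
Winter Gardens   | Clark 
Paper Boats      | Scott 
Empty Rooms      | Scott 


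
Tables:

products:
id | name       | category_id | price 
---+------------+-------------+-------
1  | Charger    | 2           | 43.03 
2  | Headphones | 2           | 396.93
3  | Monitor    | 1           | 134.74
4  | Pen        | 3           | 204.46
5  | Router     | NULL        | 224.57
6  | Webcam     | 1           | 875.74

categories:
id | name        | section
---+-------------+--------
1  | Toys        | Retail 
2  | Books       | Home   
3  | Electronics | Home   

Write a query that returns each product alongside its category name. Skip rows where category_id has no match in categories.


INNER JOIN keeps only products rows whose category_id matches an id in categories. Walk through each product:
  - product 1 (Charger): category_id=2 -> matches Books
  - product 2 (Headphones): category_id=2 -> matches Books
  - product 3 (Monitor): category_id=1 -> matches Toys
  - product 4 (Pen): category_id=3 -> matches Electronics
  - product 5 (Router): category_id=NULL, no match -> dropped
  - product 6 (Webcam): category_id=1 -> matches Toys
So 1 of 6 rows is dropped.

SQL:
SELECT a.name, b.name AS category
FROM products a
INNER JOIN categories b ON a.category_id = b.id

Result:
name       | category   
-----------+------------
Charger    | Books      
Headphones | Books      
Monitor    | Toys       
Pen        | Electronics
Webcam     | Toys       


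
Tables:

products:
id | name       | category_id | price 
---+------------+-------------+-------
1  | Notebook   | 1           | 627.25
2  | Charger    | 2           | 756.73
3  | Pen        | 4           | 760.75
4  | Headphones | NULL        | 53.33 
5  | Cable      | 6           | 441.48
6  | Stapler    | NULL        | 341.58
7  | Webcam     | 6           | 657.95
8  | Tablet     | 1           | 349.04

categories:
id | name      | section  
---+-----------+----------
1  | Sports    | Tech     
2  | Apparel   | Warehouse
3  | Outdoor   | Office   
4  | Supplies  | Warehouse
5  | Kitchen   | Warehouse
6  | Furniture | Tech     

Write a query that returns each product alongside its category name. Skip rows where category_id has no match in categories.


INNER JOIN keeps only products rows whose category_id matches an id in categories. Walk through each product:
  - product 1 (Notebook): category_id=1 -> matches Sports
  - product 2 (Charger): category_id=2 -> matches Apparel
  - product 3 (Pen): category_id=4 -> matches Supplies
  - product 4 (Headphones): category_id=NULL, no match -> dropped
  - product 5 (Cable): category_id=6 -> matches Furniture
  - product 6 (Stapler): category_id=NULL, no match -> dropped
  - product 7 (Webcam): category_id=6 -> matches Furniture
  - product 8 (Tablet): category_id=1 -> matches Sports
So 2 of 8 rows are dropped.

SQL:
SELECT a.name, b.name AS category
FROM products a
INNER JOIN categories b ON a.category_id = b.id

Result:
name     | category 
---------+----------
Notebook | Sports   
Charger  | Apparel  
Pen      | Supplies 
Cable    | Furniture
Webcam   | Furniture
Tablet   | Sports   


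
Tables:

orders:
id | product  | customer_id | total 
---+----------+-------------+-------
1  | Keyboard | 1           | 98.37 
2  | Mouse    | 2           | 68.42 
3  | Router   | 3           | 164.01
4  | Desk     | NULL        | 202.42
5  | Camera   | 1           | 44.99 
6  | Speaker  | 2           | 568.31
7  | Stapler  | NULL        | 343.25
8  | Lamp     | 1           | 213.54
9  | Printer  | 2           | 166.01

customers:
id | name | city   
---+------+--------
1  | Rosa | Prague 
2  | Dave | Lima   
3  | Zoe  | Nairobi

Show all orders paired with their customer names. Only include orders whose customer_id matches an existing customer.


INNER JOIN keeps only orders rows whose customer_id matches an id in customers. Walk through each order:
  - order 1 (Keyboard): customer_id=1 -> matches Rosa
  - order 2 (Mouse): customer_id=2 -> matches Dave
  - order 3 (Router): customer_id=3 -> matches Zoe
  - order 4 (Desk): customer_id=NULL, no match -> dropped
  - order 5 (Camera): customer_id=1 -> matches Rosa
  - order 6 (Speaker): customer_id=2 -> matches Dave
  - order 7 (Stapler): customer_id=NULL, no match -> dropped
  - order 8 (Lamp): customer_id=1 -> matches Rosa
  - order 9 (Printer): customer_id=2 -> matches Dave
So 2 of 9 rows are dropped.

SQL:
SELECT a.product, b.name AS customer
FROM orders a
INNER JOIN customers b ON a.customer_id = b.id

Result:
product  | customer
---------+---------
Keyboard | Rosa    
Mouse    | Dave    
Router   | Zoe     
Camera   | Rosa    
Speaker  | Dave    
Lamp     | Rosa    
Printer  | Dave    


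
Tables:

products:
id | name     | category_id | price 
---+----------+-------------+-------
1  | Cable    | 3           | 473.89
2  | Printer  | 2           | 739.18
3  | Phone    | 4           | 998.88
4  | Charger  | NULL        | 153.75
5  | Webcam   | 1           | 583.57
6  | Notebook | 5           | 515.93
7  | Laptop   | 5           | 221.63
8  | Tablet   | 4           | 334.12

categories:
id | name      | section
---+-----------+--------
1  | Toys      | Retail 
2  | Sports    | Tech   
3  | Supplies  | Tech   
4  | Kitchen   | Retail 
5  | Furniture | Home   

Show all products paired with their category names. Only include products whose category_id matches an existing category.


INNER JOIN keeps only products rows whose category_id matches an id in categories. Walk through each product:
  - product 1 (Cable): category_id=3 -> matches Supplies
  - product 2 (Printer): category_id=2 -> matches Sports
  - product 3 (Phone): category_id=4 -> matches Kitchen
  - product 4 (Charger): category_id=NULL, no match -> dropped
  - product 5 (Webcam): category_id=1 -> matches Toys
  - product 6 (Notebook): category_id=5 -> matches Furniture
  - product 7 (Laptop): category_id=5 -> matches Furniture
  - product 8 (Tablet): category_id=4 -> matches Kitchen
So 1 of 8 rows is dropped.

SQL:
SELECT a.name, b.name AS category
FROM products a
INNER JOIN categories b ON a.category_id = b.id

Result:
name     | category 
---------+----------
Cable    | Supplies 
Printer  | Sports   
Phone    | Kitchen  
Webcam   | Toys     
Notebook | Furniture
Laptop   | Furniture
Tablet   | Kitchen  


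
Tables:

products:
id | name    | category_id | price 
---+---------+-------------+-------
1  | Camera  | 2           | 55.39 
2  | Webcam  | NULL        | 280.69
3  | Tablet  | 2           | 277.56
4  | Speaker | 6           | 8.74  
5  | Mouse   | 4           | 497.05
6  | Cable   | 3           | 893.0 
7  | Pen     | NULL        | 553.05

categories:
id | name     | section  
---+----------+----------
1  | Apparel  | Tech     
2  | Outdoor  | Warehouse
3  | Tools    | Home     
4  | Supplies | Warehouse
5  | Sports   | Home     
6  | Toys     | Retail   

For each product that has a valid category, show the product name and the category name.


INNER JOIN keeps only products rows whose category_id matches an id in categories. Walk through each product:
  - product 1 (Camera): category_id=2 -> matches Outdoor
  - product 2 (Webcam): category_id=NULL, no match -> dropped
  - product 3 (Tablet): category_id=2 -> matches Outdoor
  - product 4 (Speaker): category_id=6 -> matches Toys
  - product 5 (Mouse): category_id=4 -> matches Supplies
  - product 6 (Cable): category_id=3 -> matches Tools
  - product 7 (Pen): category_id=NULL, no match -> dropped
So 2 of 7 rows are dropped.

SQL:
SELECT a.name, b.name AS category
FROM products a
INNER JOIN categories b ON a.category_id = b.id

Result:
name    | category
--------+---------
Camera  | Outdoor 
Tablet  | Outdoor 
Speaker | Toys    
Mouse   | Supplies
Cable   | Tools   


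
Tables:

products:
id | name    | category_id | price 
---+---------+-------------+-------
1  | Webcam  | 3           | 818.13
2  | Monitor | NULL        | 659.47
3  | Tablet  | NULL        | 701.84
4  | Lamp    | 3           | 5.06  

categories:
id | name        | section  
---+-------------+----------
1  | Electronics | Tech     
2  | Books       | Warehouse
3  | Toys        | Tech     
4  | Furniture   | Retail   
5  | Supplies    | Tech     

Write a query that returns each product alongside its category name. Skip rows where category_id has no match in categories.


INNER JOIN keeps only products rows whose category_id matches an id in categories. Walk through each product:
  - product 1 (Webcam): category_id=3 -> matches Toys
  - product 2 (Monitor): category_id=NULL, no match -> dropped
  - product 3 (Tablet): category_id=NULL, no match -> dropped
  - product 4 (Lamp): category_id=3 -> matches Toys
So 2 of 4 rows are dropped.

SQL:
SELECT a.name, b.name AS category
FROM products a
INNER JOIN categories b ON a.category_id = b.id

Result:
name   | category
-------+---------
Webcam | Toys    
Lamp   | Toys    


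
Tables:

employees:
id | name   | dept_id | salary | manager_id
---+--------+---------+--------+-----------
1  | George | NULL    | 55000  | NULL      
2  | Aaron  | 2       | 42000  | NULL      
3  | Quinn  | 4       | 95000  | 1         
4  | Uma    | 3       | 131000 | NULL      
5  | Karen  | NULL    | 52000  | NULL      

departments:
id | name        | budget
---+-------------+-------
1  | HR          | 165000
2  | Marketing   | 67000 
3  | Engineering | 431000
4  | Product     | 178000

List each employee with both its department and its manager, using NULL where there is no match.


Two LEFT JOINs from the same base table employees: one to departments via dept_id, one to employees itself via manager_id. Both are LEFT so every employee is preserved.
Match against departments:
  - employee 1 (George): dept_id=NULL, no match -> kept with NULL
  - employee 2 (Aaron): dept_id=2 -> matches Marketing
  - employee 3 (Quinn): dept_id=4 -> matches Product
  - employee 4 (Uma): dept_id=3 -> matches Engineering
  - employee 5 (Karen): dept_id=NULL, no match -> kept with NULL
Match against employees (self):
  - employee 1 (George): manager_id=NULL -> NULL
  - employee 2 (Aaron): manager_id=NULL -> NULL
  - employee 3 (Quinn): manager_id=1 -> George
  - employee 4 (Uma): manager_id=NULL -> NULL
  - employee 5 (Karen): manager_id=NULL -> NULL

SQL:
SELECT a.name, b.name AS department, c.name AS manager
FROM employees a
LEFT JOIN departments b ON a.dept_id = b.id
LEFT JOIN employees c ON a.manager_id = c.id

Result:
name   | department  | manager
-------+-------------+--------
George | NULL        | NULL   
Aaron  | Marketing   | NULL   
Quinn  | Product     | George 
Uma    | Engineering | NULL   
Karen  | NULL        | NULL   


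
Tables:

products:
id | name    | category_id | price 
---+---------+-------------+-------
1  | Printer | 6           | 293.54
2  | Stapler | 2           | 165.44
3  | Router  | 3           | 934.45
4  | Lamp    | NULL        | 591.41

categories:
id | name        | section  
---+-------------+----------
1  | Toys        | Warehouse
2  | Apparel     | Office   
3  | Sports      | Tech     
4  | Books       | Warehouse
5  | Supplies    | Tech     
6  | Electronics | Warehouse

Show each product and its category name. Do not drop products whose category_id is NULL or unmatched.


LEFT JOIN keeps every row from products (the left table); where category_id has no match in categories, the category columns become NULL. Walk through each product:
  - product 1 (Printer): category_id=6 -> matches Electronics
  - product 2 (Stapler): category_id=2 -> matches Apparel
  - product 3 (Router): category_id=3 -> matches Sports
  - product 4 (Lamp): category_id=NULL, no match -> kept with NULL
All 4 rows appear; 1 has NULL category.

SQL:
SELECT a.name, b.name AS category
FROM products a
LEFT JOIN categories b ON a.category_id = b.id

Result:
name    | category   
--------+------------
Printer | Electronics
Stapler | Apparel    
Router  | Sports     
Lamp    | NULL       


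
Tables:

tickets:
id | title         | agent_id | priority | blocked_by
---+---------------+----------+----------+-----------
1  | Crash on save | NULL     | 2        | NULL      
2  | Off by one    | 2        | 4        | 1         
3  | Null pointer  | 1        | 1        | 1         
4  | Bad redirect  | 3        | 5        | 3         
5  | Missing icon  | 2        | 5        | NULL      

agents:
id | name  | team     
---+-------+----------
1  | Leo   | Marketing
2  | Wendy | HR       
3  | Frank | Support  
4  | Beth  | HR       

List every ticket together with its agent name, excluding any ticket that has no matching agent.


INNER JOIN keeps only tickets rows whose agent_id matches an id in agents. Walk through each ticket:
  - ticket 1 (Crash on save): agent_id=NULL, no match -> dropped
  - ticket 2 (Off by one): agent_id=2 -> matches Wendy
  - ticket 3 (Null pointer): agent_id=1 -> matches Leo
  - ticket 4 (Bad redirect): agent_id=3 -> matches Frank
  - ticket 5 (Missing icon): agent_id=2 -> matches Wendy
So 1 of 5 rows is dropped.

SQL:
SELECT a.title, b.name AS agent
FROM tickets a
INNER JOIN agents b ON a.agent_id = b.id

Result:
title        | agent
-------------+------
Off by one   | Wendy
Null pointer | Leo  
Bad redirect | Frank
Missing icon | Wendy


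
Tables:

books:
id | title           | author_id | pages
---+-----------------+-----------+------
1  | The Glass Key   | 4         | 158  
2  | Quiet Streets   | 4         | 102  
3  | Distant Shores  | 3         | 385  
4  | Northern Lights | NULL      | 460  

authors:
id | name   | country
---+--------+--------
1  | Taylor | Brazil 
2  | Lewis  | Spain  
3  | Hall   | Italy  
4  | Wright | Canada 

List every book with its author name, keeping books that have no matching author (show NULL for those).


LEFT JOIN keeps every row from books (the left table); where author_id has no match in authors, the author columns become NULL. Walk through each book:
  - book 1 (The Glass Key): author_id=4 -> matches Wright
  - book 2 (Quiet Streets): author_id=4 -> matches Wright
  - book 3 (Distant Shores): author_id=3 -> matches Hall
  - book 4 (Northern Lights): author_id=NULL, no match -> kept with NULL
All 4 rows appear; 1 has NULL author.

SQL:
SELECT a.title, b.name AS author
FROM books a
LEFT JOIN authors b ON a.author_id = b.id

Result:
title           | author
----------------+-------
The Glass Key   | Wright
Quiet Streets   | Wright
Distant Shores  | Hall  
Northern Lights | NULL  
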